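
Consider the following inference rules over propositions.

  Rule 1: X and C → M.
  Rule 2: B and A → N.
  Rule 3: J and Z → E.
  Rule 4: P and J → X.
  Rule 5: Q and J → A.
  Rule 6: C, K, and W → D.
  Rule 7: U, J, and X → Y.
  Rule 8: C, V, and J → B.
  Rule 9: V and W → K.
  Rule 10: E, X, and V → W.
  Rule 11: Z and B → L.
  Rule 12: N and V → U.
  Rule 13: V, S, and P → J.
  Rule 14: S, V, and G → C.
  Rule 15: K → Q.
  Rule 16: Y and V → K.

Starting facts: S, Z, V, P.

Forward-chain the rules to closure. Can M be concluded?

M would need X and C (Rule 1), but C is never established.

No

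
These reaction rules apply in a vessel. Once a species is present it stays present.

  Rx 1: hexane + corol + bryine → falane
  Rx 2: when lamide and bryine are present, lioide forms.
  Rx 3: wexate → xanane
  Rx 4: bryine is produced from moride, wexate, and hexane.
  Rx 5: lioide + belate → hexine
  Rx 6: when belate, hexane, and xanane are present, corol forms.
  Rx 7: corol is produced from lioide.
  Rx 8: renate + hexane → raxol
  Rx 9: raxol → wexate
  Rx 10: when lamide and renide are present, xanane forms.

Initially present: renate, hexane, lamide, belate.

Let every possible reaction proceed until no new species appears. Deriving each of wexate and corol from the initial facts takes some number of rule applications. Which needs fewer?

wexate: renate and hexane present → raxol forms (Rx 8). raxol present → wexate forms (Rx 9). [2 rule applications]
corol: renate and hexane present → raxol forms (Rx 8). raxol present → wexate forms (Rx 9). wexate present → xanane forms (Rx 3). belate, hexane, and xanane present → corol forms (Rx 6). [4 rule applications]
wexate needs fewer.

wexate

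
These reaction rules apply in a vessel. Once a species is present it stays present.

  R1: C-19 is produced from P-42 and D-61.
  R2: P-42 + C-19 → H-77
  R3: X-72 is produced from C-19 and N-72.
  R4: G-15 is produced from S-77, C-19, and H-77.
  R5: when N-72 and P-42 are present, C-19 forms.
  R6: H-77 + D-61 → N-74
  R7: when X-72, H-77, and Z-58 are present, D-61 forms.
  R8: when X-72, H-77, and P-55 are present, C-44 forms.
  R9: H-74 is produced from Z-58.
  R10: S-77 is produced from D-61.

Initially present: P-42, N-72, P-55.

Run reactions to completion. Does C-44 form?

Yes

N-72 and P-42 present → C-19 forms (R5).
C-19 and N-72 present → X-72 forms (R3).
P-42 and C-19 present → H-77 forms (R2).
X-72, H-77, and P-55 present → C-44 forms (R8).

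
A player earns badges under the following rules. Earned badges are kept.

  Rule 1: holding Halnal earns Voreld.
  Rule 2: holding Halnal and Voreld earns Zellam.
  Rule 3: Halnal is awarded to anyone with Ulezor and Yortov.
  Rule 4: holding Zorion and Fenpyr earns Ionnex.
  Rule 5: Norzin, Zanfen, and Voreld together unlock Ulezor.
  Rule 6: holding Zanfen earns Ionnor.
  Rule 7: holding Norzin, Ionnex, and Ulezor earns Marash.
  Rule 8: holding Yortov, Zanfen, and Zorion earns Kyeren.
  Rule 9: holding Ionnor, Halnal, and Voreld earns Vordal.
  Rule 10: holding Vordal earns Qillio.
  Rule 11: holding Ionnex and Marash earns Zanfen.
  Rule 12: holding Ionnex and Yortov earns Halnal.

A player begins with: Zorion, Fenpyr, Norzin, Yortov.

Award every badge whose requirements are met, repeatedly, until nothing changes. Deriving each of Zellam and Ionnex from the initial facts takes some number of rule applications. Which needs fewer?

Ionnex: With Zorion and Fenpyr, Ionnex is earned (Rule 4). [1 rule application]
Zellam: With Zorion and Fenpyr, Ionnex is earned (Rule 4). With Ionnex and Yortov, Halnal is earned (Rule 12). With Halnal, Voreld is earned (Rule 1). With Halnal and Voreld, Zellam is earned (Rule 2). [4 rule applications]
Ionnex needs fewer.

Ionnex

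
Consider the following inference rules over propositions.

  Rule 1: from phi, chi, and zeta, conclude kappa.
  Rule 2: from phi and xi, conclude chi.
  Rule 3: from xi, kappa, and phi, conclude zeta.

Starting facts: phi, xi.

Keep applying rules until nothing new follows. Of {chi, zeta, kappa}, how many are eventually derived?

1

phi and xi hold, so chi follows (Rule 2).
chi: reached.
zeta would need xi, kappa, and phi (Rule 3), but kappa is never established.
kappa would need phi, chi, and zeta (Rule 1), but zeta is never established.
Reached: chi — 1 of the 3.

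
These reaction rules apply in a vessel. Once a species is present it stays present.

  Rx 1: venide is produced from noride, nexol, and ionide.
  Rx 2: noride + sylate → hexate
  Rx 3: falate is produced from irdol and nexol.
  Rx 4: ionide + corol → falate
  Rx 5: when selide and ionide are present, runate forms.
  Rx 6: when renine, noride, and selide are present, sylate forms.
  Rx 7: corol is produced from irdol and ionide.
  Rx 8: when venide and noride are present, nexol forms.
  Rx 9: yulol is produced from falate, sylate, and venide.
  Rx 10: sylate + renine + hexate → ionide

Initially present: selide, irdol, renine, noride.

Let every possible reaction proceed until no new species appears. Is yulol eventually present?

yulol would need falate, sylate, and venide (Rx 9), but venide never forms.

No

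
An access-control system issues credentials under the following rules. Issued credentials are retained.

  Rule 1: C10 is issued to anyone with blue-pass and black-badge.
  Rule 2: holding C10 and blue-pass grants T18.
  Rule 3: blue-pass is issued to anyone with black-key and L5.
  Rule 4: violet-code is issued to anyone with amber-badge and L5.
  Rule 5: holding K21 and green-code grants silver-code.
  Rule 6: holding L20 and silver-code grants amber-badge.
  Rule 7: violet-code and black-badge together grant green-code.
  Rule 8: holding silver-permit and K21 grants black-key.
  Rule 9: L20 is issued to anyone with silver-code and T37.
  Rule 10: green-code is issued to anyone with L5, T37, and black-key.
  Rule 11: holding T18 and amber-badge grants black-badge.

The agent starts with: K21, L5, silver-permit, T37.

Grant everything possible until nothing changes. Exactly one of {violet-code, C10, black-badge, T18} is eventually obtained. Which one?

violet-code

Holding silver-permit and K21 grants black-key (Rule 8).
Holding L5, T37, and black-key grants green-code (Rule 10).
Holding K21 and green-code grants silver-code (Rule 5).
Holding silver-code and T37 grants L20 (Rule 9).
Holding L20 and silver-code grants amber-badge (Rule 6).
Holding amber-badge and L5 grants violet-code (Rule 4).
black-badge would need T18 and amber-badge (Rule 11), but T18 is never granted. C10 would need blue-pass and black-badge (Rule 1), but black-badge is never granted. T18 would need C10 and blue-pass (Rule 2), but C10 is never granted.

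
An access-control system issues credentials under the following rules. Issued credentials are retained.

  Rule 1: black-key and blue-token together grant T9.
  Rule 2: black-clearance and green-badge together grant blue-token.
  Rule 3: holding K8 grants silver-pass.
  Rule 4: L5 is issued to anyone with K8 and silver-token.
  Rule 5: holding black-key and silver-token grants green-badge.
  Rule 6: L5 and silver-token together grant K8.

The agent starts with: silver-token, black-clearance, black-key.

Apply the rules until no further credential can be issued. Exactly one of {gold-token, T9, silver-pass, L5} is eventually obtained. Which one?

T9

Holding black-key and silver-token grants green-badge (Rule 5).
Holding black-clearance and green-badge grants blue-token (Rule 2).
Holding black-key and blue-token grants T9 (Rule 1).
No rule produces gold-token, and it is not given. silver-pass would need K8 (Rule 3), but K8 is never granted. L5 would need K8 and silver-token (Rule 4), but K8 is never granted.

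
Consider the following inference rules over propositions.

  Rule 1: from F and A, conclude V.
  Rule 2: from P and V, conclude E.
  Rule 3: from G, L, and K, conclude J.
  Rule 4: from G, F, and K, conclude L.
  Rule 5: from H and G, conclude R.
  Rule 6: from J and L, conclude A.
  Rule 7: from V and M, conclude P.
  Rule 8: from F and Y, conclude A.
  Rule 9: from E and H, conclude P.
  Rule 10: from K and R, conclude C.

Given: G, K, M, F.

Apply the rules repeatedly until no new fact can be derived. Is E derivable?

G, F, and K hold, so L follows (Rule 4).
From G, L, and K, Rule 3 gives J.
From J and L, Rule 6 gives A.
F and A hold, so V follows (Rule 1).
V and M hold, so P follows (Rule 7).
P and V hold, so E follows (Rule 2).

Yes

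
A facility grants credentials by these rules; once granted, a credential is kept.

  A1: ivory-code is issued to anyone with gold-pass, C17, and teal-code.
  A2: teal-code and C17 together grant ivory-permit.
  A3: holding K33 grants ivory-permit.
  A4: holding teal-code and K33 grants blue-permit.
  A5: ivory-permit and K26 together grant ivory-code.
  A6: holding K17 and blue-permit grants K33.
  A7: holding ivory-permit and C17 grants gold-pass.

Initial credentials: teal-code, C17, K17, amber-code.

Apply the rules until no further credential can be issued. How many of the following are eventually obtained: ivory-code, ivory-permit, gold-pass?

3

Holding teal-code and C17 grants ivory-permit (A2).
Holding ivory-permit and C17 grants gold-pass (A7).
Holding gold-pass, C17, and teal-code grants ivory-code (A1).
ivory-code: reached.
ivory-permit: reached.
gold-pass: reached.
All 3 are reached.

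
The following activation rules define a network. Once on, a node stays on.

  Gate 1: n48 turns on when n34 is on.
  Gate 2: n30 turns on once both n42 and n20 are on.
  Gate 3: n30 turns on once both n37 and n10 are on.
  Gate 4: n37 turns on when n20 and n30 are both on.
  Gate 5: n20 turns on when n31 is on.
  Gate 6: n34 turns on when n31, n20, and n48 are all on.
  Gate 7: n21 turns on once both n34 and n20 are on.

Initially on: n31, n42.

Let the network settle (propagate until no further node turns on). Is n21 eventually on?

No

n21 would need n34 and n20 (Gate 7), but n34 never turns on.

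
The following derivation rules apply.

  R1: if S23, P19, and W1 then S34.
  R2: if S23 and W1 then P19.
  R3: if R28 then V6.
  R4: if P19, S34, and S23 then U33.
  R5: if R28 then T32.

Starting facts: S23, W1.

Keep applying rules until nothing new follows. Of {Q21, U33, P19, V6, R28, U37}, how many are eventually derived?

2

S23 and W1 hold, so P19 follows (R2).
S23, P19, and W1 hold, so S34 follows (R1).
From P19, S34, and S23, R4 gives U33.
No rule produces Q21, and it is not given.
U33: reached.
P19: reached.
V6 would need R28 (R3), but R28 is never established.
No rule produces R28, and it is not given.
No rule produces U37, and it is not given.
Reached: U33 and P19 — 2 of the 6.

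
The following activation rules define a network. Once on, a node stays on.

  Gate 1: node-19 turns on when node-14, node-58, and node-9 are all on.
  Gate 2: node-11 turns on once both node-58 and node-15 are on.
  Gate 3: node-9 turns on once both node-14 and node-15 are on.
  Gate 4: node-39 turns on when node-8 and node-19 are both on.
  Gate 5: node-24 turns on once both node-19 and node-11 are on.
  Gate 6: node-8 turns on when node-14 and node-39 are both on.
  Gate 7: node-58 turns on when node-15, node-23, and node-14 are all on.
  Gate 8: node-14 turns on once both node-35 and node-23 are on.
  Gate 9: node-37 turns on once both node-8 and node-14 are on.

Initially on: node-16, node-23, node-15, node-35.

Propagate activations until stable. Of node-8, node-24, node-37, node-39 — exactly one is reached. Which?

node-35 and node-23 are on, so node-14 turns on (Gate 8).
Gate 7: node-15, node-23, and node-14 on → node-58 on.
Gate 3: node-14 and node-15 on → node-9 on.
Gate 2: node-58 and node-15 on → node-11 on.
Gate 1: node-14, node-58, and node-9 on → node-19 on.
node-19 and node-11 are on, so node-24 turns on (Gate 5).
node-37 would need node-8 and node-14 (Gate 9), but node-8 never turns on. node-39 would need node-8 and node-19 (Gate 4), but node-8 never turns on. node-8 would need node-14 and node-39 (Gate 6), but node-39 never turns on.

node-24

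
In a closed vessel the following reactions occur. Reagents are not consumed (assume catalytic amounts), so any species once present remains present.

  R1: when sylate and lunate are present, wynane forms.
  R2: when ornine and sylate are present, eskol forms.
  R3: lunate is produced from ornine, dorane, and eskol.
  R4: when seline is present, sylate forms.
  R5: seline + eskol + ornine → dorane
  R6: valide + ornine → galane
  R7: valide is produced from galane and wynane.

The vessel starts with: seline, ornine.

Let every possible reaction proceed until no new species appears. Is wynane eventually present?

seline present → sylate forms (R4).
ornine and sylate present → eskol forms (R2).
seline, eskol, and ornine present → dorane forms (R5).
ornine, dorane, and eskol present → lunate forms (R3).
sylate and lunate present → wynane forms (R1).

Yes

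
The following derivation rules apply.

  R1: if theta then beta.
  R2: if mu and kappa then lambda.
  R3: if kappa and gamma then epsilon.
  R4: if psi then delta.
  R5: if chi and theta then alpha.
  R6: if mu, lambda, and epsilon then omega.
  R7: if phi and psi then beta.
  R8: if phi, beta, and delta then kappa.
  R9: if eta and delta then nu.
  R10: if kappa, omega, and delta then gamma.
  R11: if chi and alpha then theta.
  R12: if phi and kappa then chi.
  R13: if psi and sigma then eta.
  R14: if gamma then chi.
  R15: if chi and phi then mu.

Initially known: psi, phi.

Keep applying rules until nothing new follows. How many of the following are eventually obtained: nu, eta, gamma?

nu would need eta and delta (R9), but eta is never established.
eta would need psi and sigma (R13), but sigma is never established.
gamma would need kappa, omega, and delta (R10), but omega is never established.
None of the 3 are reached.

0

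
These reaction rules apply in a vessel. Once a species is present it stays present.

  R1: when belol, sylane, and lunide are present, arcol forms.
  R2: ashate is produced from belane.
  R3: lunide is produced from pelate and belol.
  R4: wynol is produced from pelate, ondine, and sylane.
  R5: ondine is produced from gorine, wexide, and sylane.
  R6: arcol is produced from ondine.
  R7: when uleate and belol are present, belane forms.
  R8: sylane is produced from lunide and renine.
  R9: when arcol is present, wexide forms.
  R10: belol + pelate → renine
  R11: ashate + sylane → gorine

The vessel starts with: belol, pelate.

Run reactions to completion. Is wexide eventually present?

belol and pelate present → renine forms (R10).
pelate and belol present → lunide forms (R3).
lunide and renine present → sylane forms (R8).
belol, sylane, and lunide present → arcol forms (R1).
arcol present → wexide forms (R9).

Yes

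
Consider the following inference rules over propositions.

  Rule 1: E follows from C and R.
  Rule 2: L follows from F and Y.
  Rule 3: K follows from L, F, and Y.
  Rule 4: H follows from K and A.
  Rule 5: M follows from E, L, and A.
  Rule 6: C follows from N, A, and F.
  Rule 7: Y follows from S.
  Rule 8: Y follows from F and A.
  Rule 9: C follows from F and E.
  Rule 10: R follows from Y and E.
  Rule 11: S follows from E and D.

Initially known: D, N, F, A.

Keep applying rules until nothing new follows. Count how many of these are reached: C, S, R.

N, A, and F hold, so C follows (Rule 6).
C: reached.
S would need E and D (Rule 11), but E is never established.
R would need Y and E (Rule 10), but E is never established.
Reached: C — 1 of the 3.

1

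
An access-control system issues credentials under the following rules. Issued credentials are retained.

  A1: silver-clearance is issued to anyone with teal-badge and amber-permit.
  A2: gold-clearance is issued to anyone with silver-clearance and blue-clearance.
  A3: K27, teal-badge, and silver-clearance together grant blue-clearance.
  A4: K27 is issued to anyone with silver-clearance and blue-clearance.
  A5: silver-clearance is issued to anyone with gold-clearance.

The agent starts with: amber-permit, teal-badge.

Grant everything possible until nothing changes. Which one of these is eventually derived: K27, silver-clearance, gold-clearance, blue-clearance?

Holding teal-badge and amber-permit grants silver-clearance (A1).
blue-clearance would need K27, teal-badge, and silver-clearance (A3), but K27 is never granted. gold-clearance would need silver-clearance and blue-clearance (A2), but blue-clearance is never granted. K27 would need silver-clearance and blue-clearance (A4), but blue-clearance is never granted.

silver-clearance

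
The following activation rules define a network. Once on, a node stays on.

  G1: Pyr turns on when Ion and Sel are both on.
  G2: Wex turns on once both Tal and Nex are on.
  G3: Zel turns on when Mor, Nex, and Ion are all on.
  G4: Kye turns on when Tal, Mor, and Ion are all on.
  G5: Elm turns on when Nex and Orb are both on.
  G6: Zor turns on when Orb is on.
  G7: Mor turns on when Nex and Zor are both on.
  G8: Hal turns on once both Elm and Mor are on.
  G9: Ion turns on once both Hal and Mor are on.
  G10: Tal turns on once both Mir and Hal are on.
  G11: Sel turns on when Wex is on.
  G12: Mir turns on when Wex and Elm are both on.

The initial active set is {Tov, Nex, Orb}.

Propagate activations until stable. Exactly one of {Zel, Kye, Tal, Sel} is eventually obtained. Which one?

Zel

Orb is on, so Zor turns on (G6).
G5: Nex and Orb on → Elm on.
G7: Nex and Zor on → Mor on.
G8: Elm and Mor on → Hal on.
Hal and Mor are on, so Ion turns on (G9).
Mor, Nex, and Ion are on, so Zel turns on (G3).
Sel would need Wex (G11), but Wex never turns on. Tal would need Mir and Hal (G10), but Mir never turns on. Kye would need Tal, Mor, and Ion (G4), but Tal never turns on.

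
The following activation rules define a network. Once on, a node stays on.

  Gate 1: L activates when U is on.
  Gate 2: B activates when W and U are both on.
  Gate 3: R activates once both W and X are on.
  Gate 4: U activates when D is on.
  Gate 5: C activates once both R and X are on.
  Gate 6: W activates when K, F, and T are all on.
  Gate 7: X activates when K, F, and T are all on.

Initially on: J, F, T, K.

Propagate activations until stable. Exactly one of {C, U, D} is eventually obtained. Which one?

C

K, F, and T are on, so X activates (Gate 7).
K, F, and T are on, so W activates (Gate 6).
W and X are on, so R activates (Gate 3).
R and X are on, so C activates (Gate 5).
No rule produces D, and it is not given. U would need D (Gate 4), but D never turns on.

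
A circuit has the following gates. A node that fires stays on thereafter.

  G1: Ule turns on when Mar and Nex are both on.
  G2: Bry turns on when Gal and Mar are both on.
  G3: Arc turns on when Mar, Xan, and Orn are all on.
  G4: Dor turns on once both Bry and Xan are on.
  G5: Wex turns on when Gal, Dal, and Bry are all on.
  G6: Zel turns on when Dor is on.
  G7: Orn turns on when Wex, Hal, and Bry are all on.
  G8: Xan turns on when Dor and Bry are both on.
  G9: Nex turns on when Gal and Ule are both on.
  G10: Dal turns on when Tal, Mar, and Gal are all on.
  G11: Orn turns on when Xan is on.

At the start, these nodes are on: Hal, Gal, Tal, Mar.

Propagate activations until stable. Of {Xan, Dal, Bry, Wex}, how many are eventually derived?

3

G2: Gal and Mar on → Bry on.
G10: Tal, Mar, and Gal on → Dal on.
G5: Gal, Dal, and Bry on → Wex on.
Xan would need Dor and Bry (G8), but Dor never turns on.
Dal: reached.
Bry: reached.
Wex: reached.
Reached: Dal, Bry, and Wex — 3 of the 4.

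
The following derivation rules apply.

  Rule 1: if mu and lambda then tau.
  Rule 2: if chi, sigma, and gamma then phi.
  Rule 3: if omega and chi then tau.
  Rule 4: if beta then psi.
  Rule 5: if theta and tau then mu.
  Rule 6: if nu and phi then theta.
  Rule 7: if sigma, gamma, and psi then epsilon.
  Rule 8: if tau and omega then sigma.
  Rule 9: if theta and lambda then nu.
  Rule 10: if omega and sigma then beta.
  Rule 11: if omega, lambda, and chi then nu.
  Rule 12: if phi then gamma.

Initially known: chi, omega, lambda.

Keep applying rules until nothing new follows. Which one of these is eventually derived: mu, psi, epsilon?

psi

From omega and chi, Rule 3 gives tau.
From tau and omega, Rule 8 gives sigma.
From omega and sigma, Rule 10 gives beta.
beta holds, so psi follows (Rule 4).
epsilon would need sigma, gamma, and psi (Rule 7), but gamma is never established. mu would need theta and tau (Rule 5), but theta is never established.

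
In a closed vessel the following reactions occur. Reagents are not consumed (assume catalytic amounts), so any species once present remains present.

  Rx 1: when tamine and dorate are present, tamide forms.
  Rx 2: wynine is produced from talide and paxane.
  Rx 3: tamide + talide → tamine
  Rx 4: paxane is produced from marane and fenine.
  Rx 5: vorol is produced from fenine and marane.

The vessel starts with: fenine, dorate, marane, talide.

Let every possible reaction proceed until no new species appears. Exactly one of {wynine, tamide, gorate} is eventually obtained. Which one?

marane and fenine present → paxane forms (Rx 4).
talide and paxane present → wynine forms (Rx 2).
tamide would need tamine and dorate (Rx 1), but tamine never forms. No rule produces gorate, and it is not given.

wynine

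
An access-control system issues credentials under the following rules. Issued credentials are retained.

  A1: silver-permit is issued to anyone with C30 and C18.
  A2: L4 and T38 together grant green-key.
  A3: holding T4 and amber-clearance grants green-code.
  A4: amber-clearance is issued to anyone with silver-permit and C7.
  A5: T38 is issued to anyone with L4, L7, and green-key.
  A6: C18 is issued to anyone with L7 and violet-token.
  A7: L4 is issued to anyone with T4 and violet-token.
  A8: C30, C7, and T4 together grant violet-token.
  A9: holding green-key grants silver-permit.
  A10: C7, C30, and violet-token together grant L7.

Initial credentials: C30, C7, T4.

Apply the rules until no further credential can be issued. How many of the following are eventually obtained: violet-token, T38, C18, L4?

Holding C30, C7, and T4 grants violet-token (A8).
Holding C7, C30, and violet-token grants L7 (A10).
Holding T4 and violet-token grants L4 (A7).
Holding L7 and violet-token grants C18 (A6).
violet-token: reached.
T38 would need L4, L7, and green-key (A5), but green-key is never granted.
C18: reached.
L4: reached.
Reached: violet-token, C18, and L4 — 3 of the 4.

3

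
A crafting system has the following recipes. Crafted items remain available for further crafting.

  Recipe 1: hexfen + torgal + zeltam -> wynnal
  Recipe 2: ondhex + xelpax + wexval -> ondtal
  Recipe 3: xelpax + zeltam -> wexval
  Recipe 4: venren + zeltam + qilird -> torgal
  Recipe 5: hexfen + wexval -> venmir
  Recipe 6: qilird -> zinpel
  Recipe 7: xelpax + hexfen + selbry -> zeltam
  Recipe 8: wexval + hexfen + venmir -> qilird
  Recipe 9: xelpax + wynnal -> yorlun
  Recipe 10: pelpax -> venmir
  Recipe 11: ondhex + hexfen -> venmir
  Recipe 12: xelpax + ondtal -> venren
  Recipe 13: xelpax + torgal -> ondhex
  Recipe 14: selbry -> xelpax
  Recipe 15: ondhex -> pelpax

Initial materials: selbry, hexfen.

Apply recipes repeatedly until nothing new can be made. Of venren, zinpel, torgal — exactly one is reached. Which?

zinpel

Using Recipe 14, selbry makes xelpax.
xelpax + hexfen + selbry -> zeltam (Recipe 7).
xelpax + zeltam -> wexval (Recipe 3).
Using Recipe 5, hexfen and wexval make venmir.
wexval + hexfen + venmir -> qilird (Recipe 8).
Using Recipe 6, qilird makes zinpel.
venren would need xelpax and ondtal (Recipe 12), but ondtal is never obtained. torgal would need venren, zeltam, and qilird (Recipe 4), but venren is never obtained.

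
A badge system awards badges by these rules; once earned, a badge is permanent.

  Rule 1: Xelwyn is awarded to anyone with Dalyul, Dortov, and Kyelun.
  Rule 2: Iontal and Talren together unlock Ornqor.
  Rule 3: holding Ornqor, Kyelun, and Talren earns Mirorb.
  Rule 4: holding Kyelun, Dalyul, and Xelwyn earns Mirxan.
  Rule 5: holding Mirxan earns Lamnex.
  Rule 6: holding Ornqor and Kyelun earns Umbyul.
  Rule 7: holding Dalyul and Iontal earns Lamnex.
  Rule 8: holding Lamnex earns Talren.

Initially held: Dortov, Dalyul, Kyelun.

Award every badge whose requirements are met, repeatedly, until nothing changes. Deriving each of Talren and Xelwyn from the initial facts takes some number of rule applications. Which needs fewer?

Xelwyn

Xelwyn: With Dalyul, Dortov, and Kyelun, Xelwyn is earned (Rule 1). [1 rule application]
Talren: With Dalyul, Dortov, and Kyelun, Xelwyn is earned (Rule 1). With Kyelun, Dalyul, and Xelwyn, Mirxan is earned (Rule 4). With Mirxan, Lamnex is earned (Rule 5). With Lamnex, Talren is earned (Rule 8). [4 rule applications]
Xelwyn needs fewer.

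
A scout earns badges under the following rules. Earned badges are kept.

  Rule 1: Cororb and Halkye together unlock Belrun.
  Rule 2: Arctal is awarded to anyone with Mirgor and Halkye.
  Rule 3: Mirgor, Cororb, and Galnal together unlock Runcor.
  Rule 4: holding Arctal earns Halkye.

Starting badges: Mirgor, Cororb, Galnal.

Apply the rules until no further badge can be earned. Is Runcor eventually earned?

With Mirgor, Cororb, and Galnal, Runcor is earned (Rule 3).

Yes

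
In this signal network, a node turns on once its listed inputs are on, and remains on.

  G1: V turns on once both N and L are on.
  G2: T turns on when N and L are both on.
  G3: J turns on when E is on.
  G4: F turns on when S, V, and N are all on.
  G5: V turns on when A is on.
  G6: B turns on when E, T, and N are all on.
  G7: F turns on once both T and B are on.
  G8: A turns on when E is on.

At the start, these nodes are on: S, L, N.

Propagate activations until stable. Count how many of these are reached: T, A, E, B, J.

1

N and L are on, so T turns on (G2).
T: reached.
A would need E (G8), but E never turns on.
No rule produces E, and it is not given.
B would need E, T, and N (G6), but E never turns on.
J would need E (G3), but E never turns on.
Reached: T — 1 of the 5.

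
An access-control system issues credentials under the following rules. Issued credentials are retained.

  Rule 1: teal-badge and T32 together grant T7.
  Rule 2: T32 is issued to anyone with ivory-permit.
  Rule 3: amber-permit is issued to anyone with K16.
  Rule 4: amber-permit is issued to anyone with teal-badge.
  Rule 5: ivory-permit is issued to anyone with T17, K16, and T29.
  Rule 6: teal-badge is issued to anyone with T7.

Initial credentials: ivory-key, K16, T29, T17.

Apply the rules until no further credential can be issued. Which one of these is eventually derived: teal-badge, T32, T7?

Holding T17, K16, and T29 grants ivory-permit (Rule 5).
Holding ivory-permit grants T32 (Rule 2).
T7 would need teal-badge and T32 (Rule 1), but teal-badge is never granted. teal-badge would need T7 (Rule 6), but T7 is never granted.

T32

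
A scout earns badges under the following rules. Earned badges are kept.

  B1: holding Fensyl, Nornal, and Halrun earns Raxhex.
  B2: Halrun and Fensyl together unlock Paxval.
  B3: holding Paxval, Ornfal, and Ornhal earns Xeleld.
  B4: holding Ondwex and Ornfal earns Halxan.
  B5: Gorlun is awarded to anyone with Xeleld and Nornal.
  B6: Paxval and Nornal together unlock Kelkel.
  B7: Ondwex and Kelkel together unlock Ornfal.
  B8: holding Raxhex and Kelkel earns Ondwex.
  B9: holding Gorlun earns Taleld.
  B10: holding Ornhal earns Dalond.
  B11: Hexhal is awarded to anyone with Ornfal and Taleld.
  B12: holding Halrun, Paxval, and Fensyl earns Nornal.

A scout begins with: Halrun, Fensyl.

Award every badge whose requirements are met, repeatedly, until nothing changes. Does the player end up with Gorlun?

Gorlun would need Xeleld and Nornal (B5), but Xeleld is never earned.

No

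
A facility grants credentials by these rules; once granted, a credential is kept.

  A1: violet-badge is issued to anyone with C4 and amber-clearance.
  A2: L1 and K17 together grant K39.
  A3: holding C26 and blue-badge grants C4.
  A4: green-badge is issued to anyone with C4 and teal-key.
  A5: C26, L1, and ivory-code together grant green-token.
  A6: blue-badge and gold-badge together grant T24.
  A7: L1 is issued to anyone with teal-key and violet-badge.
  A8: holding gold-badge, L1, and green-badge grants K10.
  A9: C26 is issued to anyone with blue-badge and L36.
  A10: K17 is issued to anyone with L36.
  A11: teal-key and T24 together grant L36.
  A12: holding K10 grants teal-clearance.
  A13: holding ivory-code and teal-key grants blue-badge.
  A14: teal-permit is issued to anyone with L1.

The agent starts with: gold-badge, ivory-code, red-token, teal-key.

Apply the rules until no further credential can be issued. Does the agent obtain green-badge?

Holding ivory-code and teal-key grants blue-badge (A13).
Holding blue-badge and gold-badge grants T24 (A6).
Holding teal-key and T24 grants L36 (A11).
Holding blue-badge and L36 grants C26 (A9).
Holding C26 and blue-badge grants C4 (A3).
Holding C4 and teal-key grants green-badge (A4).

Yes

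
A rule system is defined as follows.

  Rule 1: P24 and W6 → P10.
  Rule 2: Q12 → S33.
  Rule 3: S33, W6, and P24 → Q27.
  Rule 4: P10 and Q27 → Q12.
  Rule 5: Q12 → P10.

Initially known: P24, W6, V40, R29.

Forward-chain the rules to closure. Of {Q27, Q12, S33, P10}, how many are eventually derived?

1

From P24 and W6, Rule 1 gives P10.
Q27 would need S33, W6, and P24 (Rule 3), but S33 is never established.
Q12 would need P10 and Q27 (Rule 4), but Q27 is never established.
S33 would need Q12 (Rule 2), but Q12 is never established.
P10: reached.
Reached: P10 — 1 of the 4.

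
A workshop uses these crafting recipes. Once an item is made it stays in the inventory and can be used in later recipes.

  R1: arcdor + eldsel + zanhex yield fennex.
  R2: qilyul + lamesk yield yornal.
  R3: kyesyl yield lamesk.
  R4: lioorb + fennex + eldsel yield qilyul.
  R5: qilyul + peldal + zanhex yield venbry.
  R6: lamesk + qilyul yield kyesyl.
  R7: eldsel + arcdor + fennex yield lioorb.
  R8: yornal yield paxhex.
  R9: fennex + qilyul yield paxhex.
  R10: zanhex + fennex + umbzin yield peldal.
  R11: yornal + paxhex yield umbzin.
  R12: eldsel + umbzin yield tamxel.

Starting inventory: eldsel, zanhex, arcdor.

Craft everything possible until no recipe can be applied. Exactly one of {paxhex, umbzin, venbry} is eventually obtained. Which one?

Using R1, arcdor, eldsel, and zanhex make fennex.
eldsel + arcdor + fennex → lioorb (R7).
lioorb + fennex + eldsel → qilyul (R4).
Using R9, fennex and qilyul make paxhex.
venbry would need qilyul, peldal, and zanhex (R5), but peldal is never obtained. umbzin would need yornal and paxhex (R11), but yornal is never obtained.

paxhex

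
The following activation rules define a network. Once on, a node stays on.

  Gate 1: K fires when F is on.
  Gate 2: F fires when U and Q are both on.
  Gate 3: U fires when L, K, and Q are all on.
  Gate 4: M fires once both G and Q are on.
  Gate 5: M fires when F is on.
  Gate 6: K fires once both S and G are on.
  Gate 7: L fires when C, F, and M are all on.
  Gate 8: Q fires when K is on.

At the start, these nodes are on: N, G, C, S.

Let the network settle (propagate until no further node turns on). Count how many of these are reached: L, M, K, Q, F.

3

Gate 6: S and G on → K on.
Gate 8: K on → Q on.
G and Q are on, so M fires (Gate 4).
L would need C, F, and M (Gate 7), but F never turns on.
M: reached.
K: reached.
Q: reached.
F would need U and Q (Gate 2), but U never turns on.
Reached: M, K, and Q — 3 of the 5.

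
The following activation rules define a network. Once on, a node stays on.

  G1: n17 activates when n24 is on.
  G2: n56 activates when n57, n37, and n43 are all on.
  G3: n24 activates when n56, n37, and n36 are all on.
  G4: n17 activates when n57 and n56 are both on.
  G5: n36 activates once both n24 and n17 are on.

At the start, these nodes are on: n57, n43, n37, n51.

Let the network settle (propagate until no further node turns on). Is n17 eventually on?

n57, n37, and n43 are on, so n56 activates (G2).
n57 and n56 are on, so n17 activates (G4).

Yes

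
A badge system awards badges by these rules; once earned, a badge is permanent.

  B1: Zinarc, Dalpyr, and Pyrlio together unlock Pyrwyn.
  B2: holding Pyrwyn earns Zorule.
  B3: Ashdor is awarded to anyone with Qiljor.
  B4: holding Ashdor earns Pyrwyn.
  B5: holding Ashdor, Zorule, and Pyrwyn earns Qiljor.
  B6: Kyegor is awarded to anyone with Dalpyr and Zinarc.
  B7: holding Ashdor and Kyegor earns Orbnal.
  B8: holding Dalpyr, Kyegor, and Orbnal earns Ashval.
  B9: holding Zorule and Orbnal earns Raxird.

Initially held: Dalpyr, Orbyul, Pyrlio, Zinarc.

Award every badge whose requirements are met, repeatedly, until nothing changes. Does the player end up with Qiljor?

Qiljor would need Ashdor, Zorule, and Pyrwyn (B5), but Ashdor is never earned.

No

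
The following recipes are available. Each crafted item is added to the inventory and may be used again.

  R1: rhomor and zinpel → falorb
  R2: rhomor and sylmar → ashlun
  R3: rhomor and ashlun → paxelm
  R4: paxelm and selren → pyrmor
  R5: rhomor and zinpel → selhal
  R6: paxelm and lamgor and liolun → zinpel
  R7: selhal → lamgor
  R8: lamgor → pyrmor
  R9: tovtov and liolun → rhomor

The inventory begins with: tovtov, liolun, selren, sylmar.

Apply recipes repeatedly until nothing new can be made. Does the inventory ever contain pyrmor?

Yes

tovtov and liolun → rhomor (R9).
rhomor and sylmar → ashlun (R2).
Using R3, rhomor and ashlun make paxelm.
Using R4, paxelm and selren make pyrmor.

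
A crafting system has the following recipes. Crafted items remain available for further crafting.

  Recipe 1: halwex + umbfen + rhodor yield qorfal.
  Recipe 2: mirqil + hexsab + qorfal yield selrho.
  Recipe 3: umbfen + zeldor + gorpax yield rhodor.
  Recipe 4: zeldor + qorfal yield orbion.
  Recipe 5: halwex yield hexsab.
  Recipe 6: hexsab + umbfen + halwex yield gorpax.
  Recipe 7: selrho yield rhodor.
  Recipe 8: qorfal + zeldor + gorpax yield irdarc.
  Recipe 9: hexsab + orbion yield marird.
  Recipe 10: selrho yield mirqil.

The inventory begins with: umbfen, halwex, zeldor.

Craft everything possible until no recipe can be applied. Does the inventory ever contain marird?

Yes

Using Recipe 5, halwex makes hexsab.
hexsab + umbfen + halwex → gorpax (Recipe 6).
umbfen + zeldor + gorpax → rhodor (Recipe 3).
Using Recipe 1, halwex, umbfen, and rhodor make qorfal.
zeldor + qorfal → orbion (Recipe 4).
Using Recipe 9, hexsab and orbion make marird.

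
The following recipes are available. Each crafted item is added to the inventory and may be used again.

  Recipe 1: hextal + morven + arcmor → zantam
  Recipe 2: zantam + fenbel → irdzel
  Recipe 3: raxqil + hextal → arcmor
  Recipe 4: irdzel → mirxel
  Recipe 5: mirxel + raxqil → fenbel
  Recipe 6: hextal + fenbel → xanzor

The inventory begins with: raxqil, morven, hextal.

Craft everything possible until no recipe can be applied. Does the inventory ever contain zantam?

Using Recipe 3, raxqil and hextal make arcmor.
hextal + morven + arcmor → zantam (Recipe 1).

Yes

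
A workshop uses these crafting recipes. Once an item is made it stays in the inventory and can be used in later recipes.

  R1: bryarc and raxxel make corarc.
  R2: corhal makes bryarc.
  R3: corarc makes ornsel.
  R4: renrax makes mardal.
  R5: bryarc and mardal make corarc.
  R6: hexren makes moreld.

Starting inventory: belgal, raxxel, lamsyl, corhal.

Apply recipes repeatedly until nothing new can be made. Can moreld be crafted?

No

moreld would need hexren (R6), but hexren is never obtained.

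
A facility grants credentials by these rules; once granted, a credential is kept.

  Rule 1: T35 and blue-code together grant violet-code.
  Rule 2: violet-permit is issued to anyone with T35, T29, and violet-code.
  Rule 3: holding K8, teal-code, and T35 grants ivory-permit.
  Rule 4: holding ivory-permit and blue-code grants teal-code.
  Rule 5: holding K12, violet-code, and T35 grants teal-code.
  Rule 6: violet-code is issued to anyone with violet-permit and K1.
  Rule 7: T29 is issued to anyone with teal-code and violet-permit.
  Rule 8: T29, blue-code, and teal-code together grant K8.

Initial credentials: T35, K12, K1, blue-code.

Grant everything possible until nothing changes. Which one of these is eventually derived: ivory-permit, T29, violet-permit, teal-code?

teal-code

Holding T35 and blue-code grants violet-code (Rule 1).
Holding K12, violet-code, and T35 grants teal-code (Rule 5).
violet-permit would need T35, T29, and violet-code (Rule 2), but T29 is never granted. T29 would need teal-code and violet-permit (Rule 7), but violet-permit is never granted. ivory-permit would need K8, teal-code, and T35 (Rule 3), but K8 is never granted.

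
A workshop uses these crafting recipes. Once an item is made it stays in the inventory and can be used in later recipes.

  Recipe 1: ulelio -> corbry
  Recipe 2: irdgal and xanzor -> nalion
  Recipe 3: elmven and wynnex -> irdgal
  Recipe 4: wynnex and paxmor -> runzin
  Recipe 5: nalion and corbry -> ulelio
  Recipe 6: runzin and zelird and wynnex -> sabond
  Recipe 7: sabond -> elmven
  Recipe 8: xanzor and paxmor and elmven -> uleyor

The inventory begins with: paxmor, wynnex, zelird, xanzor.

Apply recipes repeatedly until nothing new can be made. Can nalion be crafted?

Using Recipe 4, wynnex and paxmor make runzin.
Using Recipe 6, runzin, zelird, and wynnex make sabond.
sabond -> elmven (Recipe 7).
elmven and wynnex -> irdgal (Recipe 3).
irdgal and xanzor -> nalion (Recipe 2).

Yes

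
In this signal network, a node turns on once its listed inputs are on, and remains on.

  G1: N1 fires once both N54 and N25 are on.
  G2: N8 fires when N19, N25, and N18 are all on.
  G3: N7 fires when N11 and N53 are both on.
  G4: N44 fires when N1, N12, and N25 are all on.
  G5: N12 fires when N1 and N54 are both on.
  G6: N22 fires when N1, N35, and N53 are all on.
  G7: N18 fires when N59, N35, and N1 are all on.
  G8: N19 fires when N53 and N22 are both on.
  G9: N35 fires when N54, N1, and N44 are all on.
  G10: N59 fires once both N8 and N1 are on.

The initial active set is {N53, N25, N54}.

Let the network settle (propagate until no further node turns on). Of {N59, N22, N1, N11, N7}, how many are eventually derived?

2

N54 and N25 are on, so N1 fires (G1).
G5: N1 and N54 on → N12 on.
N1, N12, and N25 are on, so N44 fires (G4).
N54, N1, and N44 are on, so N35 fires (G9).
G6: N1, N35, and N53 on → N22 on.
N59 would need N8 and N1 (G10), but N8 never turns on.
N22: reached.
N1: reached.
No rule produces N11, and it is not given.
N7 would need N11 and N53 (G3), but N11 never turns on.
Reached: N22 and N1 — 2 of the 5.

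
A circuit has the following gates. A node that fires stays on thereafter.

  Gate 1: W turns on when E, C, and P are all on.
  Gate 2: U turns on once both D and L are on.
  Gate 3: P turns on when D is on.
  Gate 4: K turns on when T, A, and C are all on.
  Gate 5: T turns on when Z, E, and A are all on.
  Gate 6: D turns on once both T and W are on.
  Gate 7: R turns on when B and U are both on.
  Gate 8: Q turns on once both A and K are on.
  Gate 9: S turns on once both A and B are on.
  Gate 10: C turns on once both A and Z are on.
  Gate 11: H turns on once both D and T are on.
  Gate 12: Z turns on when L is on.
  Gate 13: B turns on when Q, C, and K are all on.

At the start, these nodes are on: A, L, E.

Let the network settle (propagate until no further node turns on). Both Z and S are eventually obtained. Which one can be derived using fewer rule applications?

Z: L is on, so Z turns on (Gate 12). [1 rule application]
S: Gate 12: L on → Z on. Z, E, and A are on, so T turns on (Gate 5). A and Z are on, so C turns on (Gate 10). T, A, and C are on, so K turns on (Gate 4). Gate 8: A and K on → Q on. Q, C, and K are on, so B turns on (Gate 13). Gate 9: A and B on → S on. [7 rule applications]
Z needs fewer.

Z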